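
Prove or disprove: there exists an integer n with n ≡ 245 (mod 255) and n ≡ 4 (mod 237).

There is no such integer.

gcd(255, 237) = 3. If n ≡ 245 (mod 255) and n ≡ 4 (mod 237), then n ≡ 245 (mod 3) and n ≡ 4 (mod 3).
However 245 ≡ 2 and 4 ≡ 1 (mod 3), and 2 ≠ 1.
So no integer satisfies both congruences.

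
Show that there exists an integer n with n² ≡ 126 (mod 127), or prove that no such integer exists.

Apply Euler's criterion with the prime 127: 126 is a quadratic residue iff 126^63 ≡ 1 (mod 127), and a non-residue iff it is ≡ −1.
Squaring successively (mod 127): 126^2 = 15876 ≡ 1; 126^4 ≡ 1² = 1 ≡ 1; 126^8 ≡ 1² = 1 ≡ 1; 126^16 ≡ 1² = 1 ≡ 1; 126^32 ≡ 1² = 1 ≡ 1.
Since 63 = 32 + 16 + 8 + 4 + 2 + 1, 126^63 ≡ 1 · 1 · 1 · 1 · 1 · 126; multiplying out mod 127: 1·1 = 1 ≡ 1, then 1·1 = 1 ≡ 1, then 1·1 = 1 ≡ 1, then 1·1 = 1 ≡ 1, then 1·126 = 126 ≡ 126. Thus 126^63 ≡ 126 ≡ −1 (mod 127).
By Euler's criterion 126 is a quadratic non-residue mod 127: no n satisfies n² ≡ 126 (mod 127).

There is no such integer.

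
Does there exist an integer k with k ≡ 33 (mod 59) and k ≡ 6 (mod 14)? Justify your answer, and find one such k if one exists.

k = 328

gcd(59, 14) = 1, so the Chinese Remainder Theorem guarantees exactly one residue class mod 826 satisfying both.
Write k = 33 + 59t and require 33 + 59t ≡ 6 (mod 14), i.e. 59t ≡ 1 (mod 14).
59 ≡ 3 (mod 14), so this reads 3t ≡ 1 (mod 14). Invert 3 mod 14 by the Euclidean algorithm: 14 = 4·3 + 2, 3 = 1·2 + 1, 2 = 2·1 + 0; back-substituting, 1 = 3 − 1·2 = 3 − (14 − 4·3) = −14 + 5·3. Hence 3·5 ≡ 1, so 3⁻¹ ≡ 5 (mod 14).
Therefore t ≡ 5·1 = 5 (mod 14).
Taking t = 5 gives k = 33 + 59·5 = 328.
Verify: 328 = 5·59 + 33 and 328 = 23·14 + 6. ✓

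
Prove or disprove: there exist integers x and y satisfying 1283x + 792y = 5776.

x = 536, y = -861

1283 and 792 are coprime, so 1283x + 792y ranges over all of ℤ.
Run the Euclidean algorithm on 1283 and 792: 1283 = 1·792 + 491, 792 = 1·491 + 301, 491 = 1·301 + 190, 301 = 1·190 + 111, 190 = 1·111 + 79, 111 = 1·79 + 32, 79 = 2·32 + 15, 32 = 2·15 + 2, 15 = 7·2 + 1, 2 = 2·1 + 0.
Working back up the chain: 1 = 15 − 7·2 = 15 − 7·(32 − 2·15) = −7·32 + 15·15 = −7·32 + 15·(79 − 2·32) = 15·79 − 37·32 = 15·79 − 37·(111 − 1·79) = −37·111 + 52·79 = −37·111 + 52·(190 − 1·111) = 52·190 − 89·111 = 52·190 − 89·(301 − 1·190) = −89·301 + 141·190 = −89·301 + 141·(491 − 1·301) = 141·491 − 230·301 = 141·491 − 230·(792 − 1·491) = −230·792 + 371·491 = −230·792 + 371·(1283 − 1·792) = 371·1283 − 601·792. So 1283·371 + 792·(-601) = 1.
Multiplying through by 5776: x = 371·5776 = 2142896, y = (-601)·5776 = -3471376 is a solution.
Shifting by a multiple of (792, −1283) keeps it a solution: x = 2142896 − 2705·792 = 536, y = -3471376 + 2705·1283 = -861.
Check: 1283·536 + 792·(-861) = 687688 − 681912 = 5776. ✓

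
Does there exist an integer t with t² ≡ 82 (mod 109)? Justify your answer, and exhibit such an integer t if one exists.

Take t = 55. Then 55² = 3025 = 27·109 + 82, so 55² ≡ 82 (mod 109).

t = 55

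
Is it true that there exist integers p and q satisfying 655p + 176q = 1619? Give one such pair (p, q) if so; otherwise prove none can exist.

655 and 176 are coprime, so 655p + 176q ranges over all of ℤ.
Dividing repeatedly: 655 = 3·176 + 127, 176 = 1·127 + 49, 127 = 2·49 + 29, 49 = 1·29 + 20, 29 = 1·20 + 9, 20 = 2·9 + 2, 9 = 4·2 + 1, 2 = 2·1 + 0.
Back-substituting, 1 = 9 − 4·2 = 9 − 4·(20 − 2·9) = −4·20 + 9·9 = −4·20 + 9·(29 − 1·20) = 9·29 − 13·20 = 9·29 − 13·(49 − 1·29) = −13·49 + 22·29 = −13·49 + 22·(127 − 2·49) = 22·127 − 57·49 = 22·127 − 57·(176 − 1·127) = −57·176 + 79·127 = −57·176 + 79·(655 − 3·176) = 79·655 − 294·176; that is, 655·79 + 176·(-294) = 1.
Times 1619: 655·127901 + 176·(-475986) = 1619, so (127901, -475986) solves it.
Subtracting 726·176 from p and adding 726·655 to q gives the tidier solution (125, -456).
Check: 655·125 + 176·(-456) = 81875 − 80256 = 1619. ✓

p = 125, q = -456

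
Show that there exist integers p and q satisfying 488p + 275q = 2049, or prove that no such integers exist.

Since gcd(488, 275) = 1, every integer is an integer combination of 488 and 275.
Run the Euclidean algorithm on 488 and 275: 488 = 1·275 + 213, 275 = 1·213 + 62, 213 = 3·62 + 27, 62 = 2·27 + 8, 27 = 3·8 + 3, 8 = 2·3 + 2, 3 = 1·2 + 1, 2 = 2·1 + 0.
Unwinding: 1 = 3 − 1·2 = 3 − (8 − 2·3) = −8 + 3·3 = −8 + 3·(27 − 3·8) = 3·27 − 10·8 = 3·27 − 10·(62 − 2·27) = −10·62 + 23·27 = −10·62 + 23·(213 − 3·62) = 23·213 − 79·62 = 23·213 − 79·(275 − 1·213) = −79·275 + 102·213 = −79·275 + 102·(488 − 1·275) = 102·488 − 181·275, i.e. 488·102 + 275·(-181) = 1.
Multiplying through by 2049: p = 102·2049 = 208998, q = (-181)·2049 = -370869 is a solution.
The general solution is p = 208998 + 275k, q = -370869 − 488k; taking k = -759 gives the smaller pair p = 273, q = -477.
Check: 488·273 + 275·(-477) = 133224 − 131175 = 2049. ✓

p = 273, q = -477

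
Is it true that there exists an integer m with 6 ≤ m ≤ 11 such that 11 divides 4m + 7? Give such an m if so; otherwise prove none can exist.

At m = 6, 4·6 + 7 = 31 ≡ 9 (mod 11), and each step in m adds 4, giving residues 9, 2, 6, 10, 3, 7 for m = 6, 7, …, 11.
Since 0 is absent from this list, 11 ∤ 4m + 7 for every m with 6 ≤ m ≤ 11.

No, no such integer m in that range exists.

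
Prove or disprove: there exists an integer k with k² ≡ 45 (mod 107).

107 is prime, so by Euler's criterion 45 is a square mod 107 iff 45^((107−1)/2) = 45^53 ≡ 1 (mod 107).
Squaring successively (mod 107): 45^2 = 2025 ≡ 99; 45^4 ≡ 99² = 9801 ≡ 64; 45^8 ≡ 64² = 4096 ≡ 30; 45^16 ≡ 30² = 900 ≡ 44; 45^32 ≡ 44² = 1936 ≡ 10.
Since 53 = 32 + 16 + 4 + 1, 45^53 ≡ 10 · 44 · 64 · 45; multiplying out mod 107: 10·44 = 440 ≡ 12, then 12·64 = 768 ≡ 19, then 19·45 = 855 ≡ 106. Thus 45^53 ≡ 106 ≡ −1 (mod 107).
The value −1 means 45 is a non-residue modulo 107, so k² ≡ 45 (mod 107) is impossible.

No such integer exists.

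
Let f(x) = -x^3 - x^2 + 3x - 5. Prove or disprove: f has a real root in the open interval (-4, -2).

f(-4) = 31 and f(-2) = -7, which have opposite signs.
Since f is a polynomial it is continuous on [-4, -2].
By the Intermediate Value Theorem, f takes the value 0 somewhere in the open interval.

Yes, f has a root in the interval.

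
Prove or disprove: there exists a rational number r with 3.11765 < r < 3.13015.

Look for a denominator N such that an integer falls strictly between N·3.11765 and N·3.13015. N = 8 works: 8·3.11765 = 24.94120 < 25 < 25.04120 = 8·3.13015.
Hence 25/8 is a rational number with 3.11765 < 25/8 < 3.13015.

r = 25/8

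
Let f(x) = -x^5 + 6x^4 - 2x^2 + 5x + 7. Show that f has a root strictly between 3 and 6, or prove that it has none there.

f(3) = 247 and f(6) = -35, which have opposite signs.
Since f is a polynomial it is continuous on [3, 6].
By the Intermediate Value Theorem f must vanish at some point of (3, 6).

Such a root exists.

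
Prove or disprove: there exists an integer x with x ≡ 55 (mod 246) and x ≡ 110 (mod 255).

gcd(246, 255) = 3. If x ≡ 55 (mod 246) and x ≡ 110 (mod 255), then x ≡ 55 (mod 3) and x ≡ 110 (mod 3).
But 55 mod 3 = 1 while 110 mod 3 = 2, a contradiction.
Therefore no such x exists.

No such integer exists.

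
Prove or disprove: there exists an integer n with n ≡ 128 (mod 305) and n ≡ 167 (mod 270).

No, no such integer exists.

gcd(305, 270) = 5. If n ≡ 128 (mod 305) and n ≡ 167 (mod 270), then n ≡ 128 (mod 5) and n ≡ 167 (mod 5).
But 128 mod 5 = 3 while 167 mod 5 = 2, a contradiction.
Therefore no such n exists.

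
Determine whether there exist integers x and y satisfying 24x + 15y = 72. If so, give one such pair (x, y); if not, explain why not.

Since gcd(24, 15) = 3 and 72 = 3·24, Bézout's identity guarantees a solution.
Dividing through by 3 reduces the equation to 8x + 5y = 24.
Euclidean algorithm: 8 = 1·5 + 3, 5 = 1·3 + 2, 3 = 1·2 + 1, 2 = 2·1 + 0.
Unwinding: 1 = 3 − 1·2 = 3 − (5 − 1·3) = −5 + 2·3 = −5 + 2·(8 − 1·5) = 2·8 − 3·5, i.e. 8·2 + 5·(-3) = 1.
Multiplying through by 24: x = 2·24 = 48, y = (-3)·24 = -72 is a solution.
Subtracting 9·5 from x and adding 9·8 to y gives the tidier solution (3, 0).
Indeed 24·3 + 15·0 = 72 + 0 = 72.

x = 3, y = 0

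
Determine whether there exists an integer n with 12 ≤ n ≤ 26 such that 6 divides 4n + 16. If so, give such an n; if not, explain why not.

n = 14

At n = 14 we get 4·14 + 16 = 72, and 72 = 6·12.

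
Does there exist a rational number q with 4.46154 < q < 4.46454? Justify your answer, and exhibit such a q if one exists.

Scale by 28: the interval becomes (124.92312, 125.00712), which contains the integer 125.
So q = 125/28 works: it is a ratio of integers, and dividing 28·4.46154 < 125 < 28·4.46454 through by 28 gives 4.46154 < 125/28 < 4.46454.

q = 125/28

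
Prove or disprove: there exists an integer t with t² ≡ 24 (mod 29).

t = 13

Take t = 13. Then 13² = 169 = 5·29 + 24, so 13² ≡ 24 (mod 29).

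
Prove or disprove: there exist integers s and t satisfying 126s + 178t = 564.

Since gcd(126, 178) = 2 and 564 = 2·282, Bézout's identity guarantees a solution.
Dividing through by 2 reduces the equation to 63s + 89t = 282.
Run the Euclidean algorithm on 89 and 63: 89 = 1·63 + 26, 63 = 2·26 + 11, 26 = 2·11 + 4, 11 = 2·4 + 3, 4 = 1·3 + 1, 3 = 3·1 + 0.
Working back up the chain: 1 = 4 − 1·3 = 4 − (11 − 2·4) = −11 + 3·4 = −11 + 3·(26 − 2·11) = 3·26 − 7·11 = 3·26 − 7·(63 − 2·26) = −7·63 + 17·26 = −7·63 + 17·(89 − 1·63) = 17·89 − 24·63. So 63·(-24) + 89·17 = 1.
Multiplying through by 282: s = (-24)·282 = -6768, t = 17·282 = 4794 is a solution.
Shifting by a multiple of (89, −63) keeps it a solution: s = -6768 + 77·89 = 85, t = 4794 − 77·63 = -57.
Check: 126·85 + 178·(-57) = 10710 − 10146 = 564. ✓

s = 85, t = -57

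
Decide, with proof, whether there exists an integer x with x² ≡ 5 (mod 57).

There is no such integer.

Work modulo the divisor 3 of 57. If x² ≡ 5 (mod 57) then x² ≡ 2 (mod 3).
Squares mod 3 repeat after x = 1 (as (−x)² = x²); for x = 0..1 they are 0, 1.
The set of squares mod 3 is therefore {0, 1}, which does not contain 2.
Hence no integer x has x² ≡ 5 (mod 57).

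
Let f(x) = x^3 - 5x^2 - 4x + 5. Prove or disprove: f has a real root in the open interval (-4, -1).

f(-4) = -123 and f(-1) = 3, which have opposite signs.
f is continuous everywhere (it is a polynomial), in particular on [-4, -1].
By the Intermediate Value Theorem f must vanish at some point of (-4, -1).

Yes, f has a root in the interval.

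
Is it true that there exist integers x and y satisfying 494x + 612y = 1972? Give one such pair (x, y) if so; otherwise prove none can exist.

x = 170, y = -134

gcd(494, 612) = 2, and 2 divides 1972, so integer solutions exist.
Dividing through by 2 reduces the equation to 247x + 306y = 986.
Dividing repeatedly: 306 = 1·247 + 59, 247 = 4·59 + 11, 59 = 5·11 + 4, 11 = 2·4 + 3, 4 = 1·3 + 1, 3 = 3·1 + 0.
Back-substituting, 1 = 4 − 1·3 = 4 − (11 − 2·4) = −11 + 3·4 = −11 + 3·(59 − 5·11) = 3·59 − 16·11 = 3·59 − 16·(247 − 4·59) = −16·247 + 67·59 = −16·247 + 67·(306 − 1·247) = 67·306 − 83·247; that is, 247·(-83) + 306·67 = 1.
Scaling by 986 gives the particular solution (x, y) = (-81838, 66062).
Adding 268·306 to x and subtracting 268·247 from y gives the tidier solution (170, -134).
Indeed 494·170 + 612·(-134) = 83980 − 82008 = 1972.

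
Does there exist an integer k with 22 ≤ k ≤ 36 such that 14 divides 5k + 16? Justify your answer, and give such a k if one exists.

k = 22

At k = 22 we get 5·22 + 16 = 126, and 126 = 14·9.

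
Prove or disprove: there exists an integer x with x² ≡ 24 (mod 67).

Take x = 15. Then 15² = 225 = 3·67 + 24, so 15² ≡ 24 (mod 67).

x = 15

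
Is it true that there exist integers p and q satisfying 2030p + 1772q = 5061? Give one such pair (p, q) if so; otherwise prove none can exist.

No such integers exist.

Any value of 2030p + 1772q is a multiple of gcd(2030, 1772) = 2.
But 5061 = 2·2530 + 1, so 2 ∤ 5061.
So the equation is unsolvable over ℤ.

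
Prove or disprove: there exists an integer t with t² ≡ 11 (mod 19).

Take t = 7. Then 7² = 49 = 2·19 + 11, so 7² ≡ 11 (mod 19).

t = 7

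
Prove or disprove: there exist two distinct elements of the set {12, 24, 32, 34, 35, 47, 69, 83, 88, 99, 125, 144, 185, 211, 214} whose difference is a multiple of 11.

12 mod 11 = 1 and 34 mod 11 = 1, so 34 − 12 = 22 = 2·11.

The pair (12, 34) works.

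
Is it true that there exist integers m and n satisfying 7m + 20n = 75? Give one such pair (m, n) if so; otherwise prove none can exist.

m = 5, n = 2

Since gcd(7, 20) = 1, every integer is an integer combination of 7 and 20.
Euclidean algorithm: 20 = 2·7 + 6, 7 = 1·6 + 1, 6 = 6·1 + 0.
Working back up the chain: 1 = 7 − 1·6 = 7 − (20 − 2·7) = −20 + 3·7. So 7·3 + 20·(-1) = 1.
Times 75: 7·225 + 20·(-75) = 75, so (225, -75) solves it.
The general solution is m = 225 + 20k, n = -75 − 7k; taking k = -11 gives the smaller pair m = 5, n = 2.
Indeed 7·5 + 20·2 = 35 + 40 = 75.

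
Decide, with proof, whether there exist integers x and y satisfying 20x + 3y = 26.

20 and 3 are coprime, so 20x + 3y ranges over all of ℤ.
Dividing repeatedly: 20 = 6·3 + 2, 3 = 1·2 + 1, 2 = 2·1 + 0.
Unwinding: 1 = 3 − 1·2 = 3 − (20 − 6·3) = −20 + 7·3, i.e. 20·(-1) + 3·7 = 1.
Times 26: 20·(-26) + 3·182 = 26, so (-26, 182) solves it.
Adding 9·3 to x and subtracting 9·20 from y gives the tidier solution (1, 2).
Indeed 20·1 + 3·2 = 20 + 6 = 26.

x = 1, y = 2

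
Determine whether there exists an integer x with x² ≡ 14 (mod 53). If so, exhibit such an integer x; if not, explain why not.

No, no such integer exists.

Apply Euler's criterion with the prime 53: 14 is a quadratic residue iff 14^26 ≡ 1 (mod 53), and a non-residue iff it is ≡ −1.
Squaring successively (mod 53): 14^2 = 196 ≡ 37; 14^4 ≡ 37² = 1369 ≡ 44; 14^8 ≡ 44² = 1936 ≡ 28; 14^16 ≡ 28² = 784 ≡ 42.
Since 26 = 16 + 8 + 2, 14^26 ≡ 42 · 28 · 37; multiplying out mod 53: 42·28 = 1176 ≡ 10, then 10·37 = 370 ≡ 52. Thus 14^26 ≡ 52 ≡ −1 (mod 53).
The value −1 means 14 is a non-residue modulo 53, so x² ≡ 14 (mod 53) is impossible.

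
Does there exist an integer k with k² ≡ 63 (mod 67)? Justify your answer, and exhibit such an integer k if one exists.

Apply Euler's criterion with the prime 67: 63 is a quadratic residue iff 63^33 ≡ 1 (mod 67), and a non-residue iff it is ≡ −1.
Repeated squaring mod 67: 63^2 = 3969 ≡ 16; 63^4 ≡ 16² = 256 ≡ 55; 63^8 ≡ 55² = 3025 ≡ 10; 63^16 ≡ 10² = 100 ≡ 33; 63^32 ≡ 33² = 1089 ≡ 17.
Since 33 = 32 + 1, 63^33 ≡ 17 · 63; multiplying out mod 67: 17·63 = 1071 ≡ 66. Thus 63^33 ≡ 66 ≡ −1 (mod 67).
The value −1 means 63 is a non-residue modulo 67, so k² ≡ 63 (mod 67) is impossible.

There is no such integer.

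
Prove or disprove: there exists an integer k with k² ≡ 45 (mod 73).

No such integer exists.

73 is prime, so by Euler's criterion 45 is a square mod 73 iff 45^((73−1)/2) = 45^36 ≡ 1 (mod 73).
Repeated squaring mod 73: 45^2 = 2025 ≡ 54; 45^4 ≡ 54² = 2916 ≡ 69; 45^8 ≡ 69² = 4761 ≡ 16; 45^16 ≡ 16² = 256 ≡ 37; 45^32 ≡ 37² = 1369 ≡ 55.
Since 36 = 32 + 4, 45^36 ≡ 55 · 69; multiplying out mod 73: 55·69 = 3795 ≡ 72. Thus 45^36 ≡ 72 ≡ −1 (mod 73).
The value −1 means 45 is a non-residue modulo 73, so k² ≡ 45 (mod 73) is impossible.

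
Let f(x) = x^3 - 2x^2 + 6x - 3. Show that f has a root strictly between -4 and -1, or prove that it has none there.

Evaluate at the endpoints: f(-4) = -123, f(-1) = -12 — same sign (negative).
f'(x) = 3x^2 - 4x + 6 has discriminant (-4)² − 4·3·6 = -56 < 0, so f' has no real roots and is positive for every real x.
So f is strictly increasing; between -4 and -1 its values lie between f(-4) = -123 and f(-1) = -12, all negative. Therefore f has no root in (-4, -1).

f has no root in that interval.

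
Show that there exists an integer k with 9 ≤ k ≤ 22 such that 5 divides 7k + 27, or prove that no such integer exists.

k = 9 works, since 7·9 + 27 = 90 = 18·5.

k = 9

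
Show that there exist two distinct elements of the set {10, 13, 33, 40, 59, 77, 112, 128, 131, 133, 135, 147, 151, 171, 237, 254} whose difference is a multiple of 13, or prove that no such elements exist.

33 mod 13 = 7 and 59 mod 13 = 7, so 59 − 33 = 26 = 2·13.

Yes: 33 and 59.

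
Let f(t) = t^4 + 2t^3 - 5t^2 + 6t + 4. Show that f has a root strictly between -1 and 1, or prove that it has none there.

f(-1) = -8 and f(1) = 8, which have opposite signs.
Since f is a polynomial it is continuous on [-1, 1].
By the Intermediate Value Theorem f must vanish at some point of (-1, 1).

Such a root exists.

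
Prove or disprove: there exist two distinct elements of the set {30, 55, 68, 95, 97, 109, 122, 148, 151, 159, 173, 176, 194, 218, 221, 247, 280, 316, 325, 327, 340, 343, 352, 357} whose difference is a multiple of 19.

Both 30 and 68 leave remainder 11 on division by 19; their difference 38 = 2·19 is a multiple of 19.

The pair (30, 68) works.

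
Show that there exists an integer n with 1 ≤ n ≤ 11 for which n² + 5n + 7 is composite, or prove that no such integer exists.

At n = 5: 5² + 5·5 + 7 = 57 = 3·19, which is composite.

n = 5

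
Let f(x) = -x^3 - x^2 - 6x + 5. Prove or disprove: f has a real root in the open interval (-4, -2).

f(-4) = 77 and f(-2) = 21, both positive.
f'(x) = -3x^2 - 2x - 6 has discriminant (-2)² − 4·(-3)·(-6) = -68 < 0, so f' has no real roots and is negative for every real x.
Hence f is strictly decreasing on ℝ, and in particular on [-4, -2]. A strictly monotone function with same-sign endpoint values stays positive on the whole interval, so f has no zero in (-4, -2).

f has no root in that interval.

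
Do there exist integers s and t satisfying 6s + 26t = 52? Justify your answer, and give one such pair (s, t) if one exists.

s = 0, t = 2

gcd(6, 26) = 2, and 2 divides 52, so integer solutions exist.
Dividing through by 2 reduces the equation to 3s + 13t = 26.
Run the Euclidean algorithm on 13 and 3: 13 = 4·3 + 1, 3 = 3·1 + 0.
Unwinding: 1 = 13 − 4·3, i.e. 3·(-4) + 13·1 = 1.
Times 26: 3·(-104) + 13·26 = 26, so (-104, 26) solves it.
Shifting by a multiple of (13, −3) keeps it a solution: s = -104 + 8·13 = 0, t = 26 − 8·3 = 2.
Indeed 6·0 + 26·2 = 0 + 52 = 52.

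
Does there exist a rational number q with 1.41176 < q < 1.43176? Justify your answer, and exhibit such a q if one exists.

Look for a denominator N such that an integer falls strictly between N·1.41176 and N·1.43176. N = 7 works: 7·1.41176 = 9.88232 < 10 < 10.02232 = 7·1.43176.
Hence 10/7 is a rational number with 1.41176 < 10/7 < 1.43176.

q = 10/7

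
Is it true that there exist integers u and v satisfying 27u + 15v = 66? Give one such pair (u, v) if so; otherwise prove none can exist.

Since gcd(27, 15) = 3 and 66 = 3·22, Bézout's identity guarantees a solution.
Dividing through by 3 reduces the equation to 9u + 5v = 22.
Run the Euclidean algorithm on 9 and 5: 9 = 1·5 + 4, 5 = 1·4 + 1, 4 = 4·1 + 0.
Back-substituting, 1 = 5 − 1·4 = 5 − (9 − 1·5) = −9 + 2·5; that is, 9·(-1) + 5·2 = 1.
Multiplying through by 22: u = (-1)·22 = -22, v = 2·22 = 44 is a solution.
Adding 5·5 to u and subtracting 5·9 from v gives the tidier solution (3, -1).
Check: 27·3 + 15·(-1) = 81 − 15 = 66. ✓

u = 3, v = -1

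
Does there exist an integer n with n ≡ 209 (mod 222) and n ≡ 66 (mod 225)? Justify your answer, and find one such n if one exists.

There is no such integer.

gcd(222, 225) = 3. If n ≡ 209 (mod 222) and n ≡ 66 (mod 225), then n ≡ 209 (mod 3) and n ≡ 66 (mod 3).
But 209 mod 3 = 2 while 66 mod 3 = 0, a contradiction.
Therefore no such n exists.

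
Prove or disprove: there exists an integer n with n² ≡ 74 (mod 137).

n = 99 works: 99² = 9801, and 9801 − 74 = 9727 = 71·137.

n = 99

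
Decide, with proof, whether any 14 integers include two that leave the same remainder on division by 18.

Take the 14 consecutive integers 79, 80, …, 92: their residues mod 18 are all distinct because 14 ≤ 18.
Hence this collection has no pair with equal remainders mod 18, disproving the claim.

No, the set {79, 80, 81, 82, 83, 84, 85, 86, 87, 88, 89, 90, 91, 92} is a counterexample.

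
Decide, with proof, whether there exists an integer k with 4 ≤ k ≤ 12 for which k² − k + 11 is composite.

At k = 11: 11² − 11 + 11 = 121 = 11·11, which is composite.

k = 11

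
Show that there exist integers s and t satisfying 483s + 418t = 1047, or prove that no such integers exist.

Since gcd(483, 418) = 1, every integer is an integer combination of 483 and 418.
Euclidean algorithm: 483 = 1·418 + 65, 418 = 6·65 + 28, 65 = 2·28 + 9, 28 = 3·9 + 1, 9 = 9·1 + 0.
Unwinding: 1 = 28 − 3·9 = 28 − 3·(65 − 2·28) = −3·65 + 7·28 = −3·65 + 7·(418 − 6·65) = 7·418 − 45·65 = 7·418 − 45·(483 − 1·418) = −45·483 + 52·418, i.e. 483·(-45) + 418·52 = 1.
Multiplying through by 1047: s = (-45)·1047 = -47115, t = 52·1047 = 54444 is a solution.
Adding 113·418 to s and subtracting 113·483 from t gives the tidier solution (119, -135).
Check: 483·119 + 418·(-135) = 57477 − 56430 = 1047. ✓

s = 119, t = -135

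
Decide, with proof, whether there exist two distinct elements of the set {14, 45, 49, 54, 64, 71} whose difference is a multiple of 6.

Residues mod 6: 14↦2, 45↦3, 49↦1, 54↦0, 64↦4, 71↦5.
All 6 residues are distinct, so no two elements differ by a multiple of 6.

No such pair exists.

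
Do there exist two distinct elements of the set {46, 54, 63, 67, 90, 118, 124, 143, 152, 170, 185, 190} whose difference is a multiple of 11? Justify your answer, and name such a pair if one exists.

Yes: 46 and 90.

Reduce each element mod 11: 46↦2, 54↦10, 63↦8, 67↦1, 90↦2, 118↦8, 124↦3, 143↦0, 152↦9, 170↦5, 185↦9, 190↦3. The residue 2 repeats (at 46 and 90), and 90 − 46 = 44 = 4·11.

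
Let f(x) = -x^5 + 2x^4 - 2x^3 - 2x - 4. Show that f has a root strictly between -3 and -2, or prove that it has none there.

f(-3) = 461 and f(-2) = 80, both positive, so a sign-change argument is unavailable; we show f keeps this sign on the whole interval.
Substitute x = -2 − u, where 0 < u < 1 on the interval. Expanding, f(-2 − u) = u^5 + 12u^4 + 58u^3 + 140u^2 + 170u + 80.
The nonzero coefficients here are all positive, so for u > 0 every term is positive (or zero), and the constant term 80 is strictly positive.
Therefore f(x) > 0 throughout (-3, -2), and f has no zero there.

No.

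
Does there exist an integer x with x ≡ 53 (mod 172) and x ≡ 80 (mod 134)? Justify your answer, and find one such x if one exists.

There is no such integer.

gcd(172, 134) = 2. If x ≡ 53 (mod 172) and x ≡ 80 (mod 134), then x ≡ 53 (mod 2) and x ≡ 80 (mod 2).
But 53 mod 2 = 1 while 80 mod 2 = 0, a contradiction.
Therefore no such x exists.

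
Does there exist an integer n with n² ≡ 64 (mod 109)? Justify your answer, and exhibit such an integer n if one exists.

Take n = 8. Then 8² = 64, and since 0 ≤ 64 < 109 this is already reduced: 8² ≡ 64 (mod 109).

n = 8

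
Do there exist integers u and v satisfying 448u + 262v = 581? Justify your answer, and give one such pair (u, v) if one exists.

No, no such integers exist.

gcd(448, 262) = 2, so every integer of the form 448u + 262v is a multiple of 2.
However 581 leaves remainder 1 on division by 2.
Therefore 448u + 262v = 581 has no solution in integers.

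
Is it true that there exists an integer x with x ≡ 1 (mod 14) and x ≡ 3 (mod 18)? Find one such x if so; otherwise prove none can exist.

x = 57

Here gcd(14, 18) = 2, and both 1 and 3 leave remainder 1 mod 2, so the system is consistent.
The integers ≡ 1 (mod 14) are 1, 15, 29, 43, 57, …; their remainders mod 18 are 1, 15, 11, 7, 3, so x = 57 is the first that is ≡ 3 (mod 18).
Verify: 57 = 4·14 + 1 and 57 = 3·18 + 3. ✓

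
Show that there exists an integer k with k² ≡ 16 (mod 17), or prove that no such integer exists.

k = 13

Take k = 13. Then 13² = 169 = 9·17 + 16, so 13² ≡ 16 (mod 17).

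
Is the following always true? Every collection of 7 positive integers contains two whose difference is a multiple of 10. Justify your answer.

No, the set {13, 14, 15, 16, 17, 18, 19} is a counterexample.

Try 7 consecutive integers, 13, 14, …, 19. Their remainders mod 10 are 3, 4, 5, 6, 7, 8, 9 — pairwise different, as any 7 ≤ 10 consecutive integers have distinct residues.
Any two of them differ by at most 6 < 10 and by at least 1, so no difference is a multiple of 10.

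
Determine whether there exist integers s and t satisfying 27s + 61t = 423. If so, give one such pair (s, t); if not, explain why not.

s = 36, t = -9

Since gcd(27, 61) = 1, every integer is an integer combination of 27 and 61.
Dividing repeatedly: 61 = 2·27 + 7, 27 = 3·7 + 6, 7 = 1·6 + 1, 6 = 6·1 + 0.
Unwinding: 1 = 7 − 1·6 = 7 − (27 − 3·7) = −27 + 4·7 = −27 + 4·(61 − 2·27) = 4·61 − 9·27, i.e. 27·(-9) + 61·4 = 1.
Times 423: 27·(-3807) + 61·1692 = 423, so (-3807, 1692) solves it.
Adding 63·61 to s and subtracting 63·27 from t gives the tidier solution (36, -9).
Check: 27·36 + 61·(-9) = 972 − 549 = 423. ✓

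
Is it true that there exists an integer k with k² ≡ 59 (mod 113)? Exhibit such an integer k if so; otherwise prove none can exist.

No such integer exists.

113 is prime, so by Euler's criterion 59 is a square mod 113 iff 59^((113−1)/2) = 59^56 ≡ 1 (mod 113).
Squaring successively (mod 113): 59^2 = 3481 ≡ 91; 59^4 ≡ 91² = 8281 ≡ 32; 59^8 ≡ 32² = 1024 ≡ 7; 59^16 ≡ 7² = 49 ≡ 49; 59^32 ≡ 49² = 2401 ≡ 28.
Since 56 = 32 + 16 + 8, 59^56 ≡ 28 · 49 · 7; multiplying out mod 113: 28·49 = 1372 ≡ 16, then 16·7 = 112 ≡ 112. Thus 59^56 ≡ 112 ≡ −1 (mod 113).
By Euler's criterion 59 is a quadratic non-residue mod 113: no k satisfies k² ≡ 59 (mod 113).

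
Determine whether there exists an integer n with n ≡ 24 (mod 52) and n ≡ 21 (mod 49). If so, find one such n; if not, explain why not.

n = 2520

The moduli 52 and 49 are coprime, so by the Chinese Remainder Theorem a unique solution modulo 2548 exists.
Any solution of the first congruence is n = 24 + 52t; substituting into the second, 52t ≡ 21 − 24 ≡ 46 (mod 49).
52 ≡ 3 (mod 49), so this reads 3t ≡ 46 (mod 49). To invert 3 modulo 49: 49 = 16·3 + 1, 3 = 3·1 + 0, and unwinding, 1 = 49 − 16·3. Thus 3⁻¹ ≡ -16 ≡ 33 (mod 49).
Therefore t ≡ 33·46 = 1518 ≡ 48 (mod 49).
Taking t = 48 gives n = 24 + 52·48 = 2520.
Verify: 2520 = 48·52 + 24 and 2520 = 51·49 + 21. ✓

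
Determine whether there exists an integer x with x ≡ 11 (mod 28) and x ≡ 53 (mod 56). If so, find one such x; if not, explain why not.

gcd(28, 56) = 28. If x ≡ 11 (mod 28) and x ≡ 53 (mod 56), then x ≡ 11 (mod 28) and x ≡ 53 (mod 28).
These are incompatible: 11 − 53 = -42 is not divisible by 28.
Therefore no such x exists.

There is no such integer.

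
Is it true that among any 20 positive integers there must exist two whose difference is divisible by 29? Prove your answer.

Consider the 20 integers 57, 58, …, 76. They lie in distinct residue classes modulo 29, since 20 ≤ 29.
Any two of them differ by at most 19 < 29 and by at least 1, so no difference is a multiple of 29.

No; for instance {57, 58, 59, 60, 61, 62, 63, 64, 65, 66, 67, 68, 69, 70, 71, 72, 73, 74, 75, 76} is a counterexample.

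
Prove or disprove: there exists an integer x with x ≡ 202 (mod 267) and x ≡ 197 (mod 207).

Reduce both congruences modulo 3, which divides 267 and 207: they say x ≡ 202 (mod 3) and x ≡ 197 (mod 3).
However 202 ≡ 1 and 197 ≡ 2 (mod 3), and 1 ≠ 2.
Therefore no such x exists.

No such integer exists.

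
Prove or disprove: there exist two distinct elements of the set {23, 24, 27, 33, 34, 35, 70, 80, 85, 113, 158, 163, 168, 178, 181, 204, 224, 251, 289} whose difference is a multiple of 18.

23 and 113 are such a pair.

Reduce each element mod 18: 23↦5, 24↦6, 27↦9, 33↦15, 34↦16, 35↦17, 70↦16, 80↦8, 85↦13, 113↦5, 158↦14, 163↦1, 168↦6, 178↦16, 181↦1, 204↦6, 224↦8, 251↦17, 289↦1. The residue 5 repeats (at 23 and 113), and 113 − 23 = 90 = 5·18.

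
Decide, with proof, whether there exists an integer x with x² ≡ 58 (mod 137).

There is no such integer.

Apply Euler's criterion with the prime 137: 58 is a quadratic residue iff 58^68 ≡ 1 (mod 137), and a non-residue iff it is ≡ −1.
Repeated squaring mod 137: 58^2 = 3364 ≡ 76; 58^4 ≡ 76² = 5776 ≡ 22; 58^8 ≡ 22² = 484 ≡ 73; 58^16 ≡ 73² = 5329 ≡ 123; 58^32 ≡ 123² = 15129 ≡ 59; 58^64 ≡ 59² = 3481 ≡ 56.
Since 68 = 64 + 4, 58^68 ≡ 56 · 22; multiplying out mod 137: 56·22 = 1232 ≡ 136. Thus 58^68 ≡ 136 ≡ −1 (mod 137).
By Euler's criterion 58 is a quadratic non-residue mod 137: no x satisfies x² ≡ 58 (mod 137).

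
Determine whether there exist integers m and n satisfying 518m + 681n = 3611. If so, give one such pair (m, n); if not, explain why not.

518 and 681 are coprime, so 518m + 681n ranges over all of ℤ.
Run the Euclidean algorithm on 681 and 518: 681 = 1·518 + 163, 518 = 3·163 + 29, 163 = 5·29 + 18, 29 = 1·18 + 11, 18 = 1·11 + 7, 11 = 1·7 + 4, 7 = 1·4 + 3, 4 = 1·3 + 1, 3 = 3·1 + 0.
Back-substituting, 1 = 4 − 1·3 = 4 − (7 − 1·4) = −7 + 2·4 = −7 + 2·(11 − 1·7) = 2·11 − 3·7 = 2·11 − 3·(18 − 1·11) = −3·18 + 5·11 = −3·18 + 5·(29 − 1·18) = 5·29 − 8·18 = 5·29 − 8·(163 − 5·29) = −8·163 + 45·29 = −8·163 + 45·(518 − 3·163) = 45·518 − 143·163 = 45·518 − 143·(681 − 1·518) = −143·681 + 188·518; that is, 518·188 + 681·(-143) = 1.
Scaling by 3611 gives the particular solution (m, n) = (678868, -516373).
The general solution is m = 678868 + 681k, n = -516373 − 518k; taking k = -996 gives the smaller pair m = 592, n = -445.
Check: 518·592 + 681·(-445) = 306656 − 303045 = 3611. ✓

m = 592, n = -445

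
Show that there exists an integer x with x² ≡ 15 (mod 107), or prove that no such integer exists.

There is no such integer.

Apply Euler's criterion with the prime 107: 15 is a quadratic residue iff 15^53 ≡ 1 (mod 107), and a non-residue iff it is ≡ −1.
Repeated squaring mod 107: 15^2 = 225 ≡ 11; 15^4 ≡ 11² = 121 ≡ 14; 15^8 ≡ 14² = 196 ≡ 89; 15^16 ≡ 89² = 7921 ≡ 3; 15^32 ≡ 3² = 9 ≡ 9.
Since 53 = 32 + 16 + 4 + 1, 15^53 ≡ 9 · 3 · 14 · 15; multiplying out mod 107: 9·3 = 27 ≡ 27, then 27·14 = 378 ≡ 57, then 57·15 = 855 ≡ 106. Thus 15^53 ≡ 106 ≡ −1 (mod 107).
The value −1 means 15 is a non-residue modulo 107, so x² ≡ 15 (mod 107) is impossible.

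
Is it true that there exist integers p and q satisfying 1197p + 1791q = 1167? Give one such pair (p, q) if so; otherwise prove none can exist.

There are no such integers.

gcd(1197, 1791) = 9, so every integer of the form 1197p + 1791q is a multiple of 9.
But 1167 = 9·129 + 6, so 9 ∤ 1167.
Therefore 1197p + 1791q = 1167 has no solution in integers.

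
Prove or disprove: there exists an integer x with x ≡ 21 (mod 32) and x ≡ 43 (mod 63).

gcd(32, 63) = 1, so the Chinese Remainder Theorem guarantees exactly one residue class mod 2016 satisfying both.
Any solution of the first congruence is x = 21 + 32t; substituting into the second, 32t ≡ 43 − 21 ≡ 22 (mod 63).
Invert 32 mod 63 by the Euclidean algorithm: 63 = 1·32 + 31, 32 = 1·31 + 1, 31 = 31·1 + 0; back-substituting, 1 = 32 − 1·31 = 32 − (63 − 1·32) = −63 + 2·32. Hence 32·2 ≡ 1, so 32⁻¹ ≡ 2 (mod 63).
Multiplying by 2: t ≡ 2·22 = 44 (mod 63).
Taking t = 44 gives x = 21 + 32·44 = 1429.
Check: 1429 mod 32 = 21, 1429 mod 63 = 43. ✓

x = 1429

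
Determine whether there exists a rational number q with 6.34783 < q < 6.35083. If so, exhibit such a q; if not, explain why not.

q = 127/20

Look for a denominator N such that an integer falls strictly between N·6.34783 and N·6.35083. N = 20 works: 20·6.34783 = 126.95660 < 127 < 127.01660 = 20·6.35083.
So q = 127/20 works: it is a ratio of integers, and dividing 20·6.34783 < 127 < 20·6.35083 through by 20 gives 6.34783 < 127/20 < 6.35083.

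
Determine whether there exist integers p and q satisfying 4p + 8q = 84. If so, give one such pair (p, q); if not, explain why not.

p = 1, q = 10

Since gcd(4, 8) = 4 and 84 = 4·21, Bézout's identity guarantees a solution.
Dividing through by 4 reduces the equation to 1p + 2q = 21.
The coefficient of p is 1, so setting q = 0 and p = 21 already solves it.
The general solution is p = 21 + 2k, q = 0 − 1k; taking k = -10 gives the smaller pair p = 1, q = 10.
Check: 4·1 + 8·10 = 4 + 80 = 84. ✓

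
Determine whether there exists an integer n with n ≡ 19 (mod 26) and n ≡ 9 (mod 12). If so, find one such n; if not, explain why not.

The moduli are not coprime: gcd(26, 12) = 2. Compatibility requires 2 ∣ (9 − 19) = -10, which holds, so solutions exist.
The integers ≡ 19 (mod 26) are 19, 45, …; their remainders mod 12 are 7, 9, so n = 45 is the first that is ≡ 9 (mod 12).
Verify: 45 = 1·26 + 19 and 45 = 3·12 + 9. ✓

n = 45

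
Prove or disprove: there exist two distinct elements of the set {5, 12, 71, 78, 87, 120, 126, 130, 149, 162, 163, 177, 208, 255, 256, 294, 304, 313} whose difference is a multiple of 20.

No, no such pair exists.

Residues mod 20: 5↦5, 12↦12, 71↦11, 78↦18, 87↦7, 120↦0, 126↦6, 130↦10, 149↦9, 162↦2, 163↦3, 177↦17, 208↦8, 255↦15, 256↦16, 294↦14, 304↦4, 313↦13.
No residue repeats among the 18 elements, so no pair has difference ≡ 0 (mod 20).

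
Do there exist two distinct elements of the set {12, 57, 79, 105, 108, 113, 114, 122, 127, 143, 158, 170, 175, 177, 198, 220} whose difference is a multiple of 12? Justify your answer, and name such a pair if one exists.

12 and 108 are such a pair.

12 mod 12 = 0 and 108 mod 12 = 0, so 108 − 12 = 96 = 8·12.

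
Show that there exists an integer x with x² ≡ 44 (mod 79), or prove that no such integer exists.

Take x = 26. Then 26² = 676 = 8·79 + 44, so 26² ≡ 44 (mod 79).

x = 26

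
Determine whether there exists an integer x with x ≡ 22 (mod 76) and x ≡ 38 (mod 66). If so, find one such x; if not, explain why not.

gcd(76, 66) = 2. A simultaneous solution exists iff 22 ≡ 38 (mod 2); here 22 mod 2 = 0 = 38 mod 2, so it does.
Put x = 22 + 76t, so we need 76t ≡ 16 (mod 66), equivalently (divide by 2) 38t ≡ 8 (mod 33).
38 ≡ 5 (mod 33), so this reads 5t ≡ 8 (mod 33). Since 5·20 = 100 = 3·33 + 1, the inverse of 5 mod 33 is 20.
Multiplying by 20: t ≡ 20·8 = 160 ≡ 28 (mod 33).
Then x = 22 + 76·28 = 2150.
Check: 2150 mod 76 = 22, 2150 mod 66 = 38. ✓

x = 2150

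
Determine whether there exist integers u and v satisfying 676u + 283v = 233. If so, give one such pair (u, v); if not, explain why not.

u = 51, v = -121

676 and 283 are coprime, so 676u + 283v ranges over all of ℤ.
Euclidean algorithm: 676 = 2·283 + 110, 283 = 2·110 + 63, 110 = 1·63 + 47, 63 = 1·47 + 16, 47 = 2·16 + 15, 16 = 1·15 + 1, 15 = 15·1 + 0.
Working back up the chain: 1 = 16 − 1·15 = 16 − (47 − 2·16) = −47 + 3·16 = −47 + 3·(63 − 1·47) = 3·63 − 4·47 = 3·63 − 4·(110 − 1·63) = −4·110 + 7·63 = −4·110 + 7·(283 − 2·110) = 7·283 − 18·110 = 7·283 − 18·(676 − 2·283) = −18·676 + 43·283. So 676·(-18) + 283·43 = 1.
Times 233: 676·(-4194) + 283·10019 = 233, so (-4194, 10019) solves it.
The general solution is u = -4194 + 283k, v = 10019 − 676k; taking k = 15 gives the smaller pair u = 51, v = -121.
Indeed 676·51 + 283·(-121) = 34476 − 34243 = 233.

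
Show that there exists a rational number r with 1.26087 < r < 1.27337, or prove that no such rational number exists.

r = 14/11

Scale by 11: the interval becomes (13.86957, 14.00707), which contains the integer 14.
Dividing back, 1.26087 < 14/11 < 1.27337, and 14/11 is rational.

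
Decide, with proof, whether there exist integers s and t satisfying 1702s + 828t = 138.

gcd(1702, 828) = 46, and 46 divides 138, so integer solutions exist.
Dividing through by 46 reduces the equation to 37s + 18t = 3.
Euclidean algorithm: 37 = 2·18 + 1, 18 = 18·1 + 0.
Back-substituting, 1 = 37 − 2·18; that is, 37·1 + 18·(-2) = 1.
Times 3: 37·3 + 18·(-6) = 3, so (3, -6) solves it.
Check: 1702·3 + 828·(-6) = 5106 − 4968 = 138. ✓

s = 3, t = -6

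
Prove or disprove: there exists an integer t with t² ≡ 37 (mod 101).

Take t = 21. Then 21² = 441 = 4·101 + 37, so 21² ≡ 37 (mod 101).

t = 21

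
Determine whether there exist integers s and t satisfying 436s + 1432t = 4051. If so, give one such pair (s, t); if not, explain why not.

There are no such integers.

gcd(436, 1432) = 4, so every integer of the form 436s + 1432t is a multiple of 4.
But 4051 is not a multiple of 4 (it leaves remainder 3).
Hence no integers s, t satisfy the equation.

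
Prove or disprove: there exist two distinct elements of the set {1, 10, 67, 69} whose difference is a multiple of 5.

Two integers differ by a multiple of 5 exactly when they have the same residue mod 5. The residues are 1↦1, 10↦0, 67↦2, 69↦4.
No residue repeats among the 4 elements, so no pair has difference ≡ 0 (mod 5).

There is no such pair.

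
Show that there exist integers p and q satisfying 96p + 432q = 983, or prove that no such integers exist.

No such integers exist.

gcd(96, 432) = 48, so every integer of the form 96p + 432q is a multiple of 48.
But 983 is not a multiple of 48 (it leaves remainder 23).
So the equation is unsolvable over ℤ.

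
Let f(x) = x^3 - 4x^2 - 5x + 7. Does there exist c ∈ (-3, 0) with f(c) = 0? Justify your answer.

f(-3) = -41 and f(0) = 7, which have opposite signs.
As a polynomial, f is continuous on every closed interval.
By the Intermediate Value Theorem f must vanish at some point of (-3, 0).

Yes, such a c exists.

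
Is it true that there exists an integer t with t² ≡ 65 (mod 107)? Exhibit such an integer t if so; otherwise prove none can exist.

No, no such integer exists.

Apply Euler's criterion with the prime 107: 65 is a quadratic residue iff 65^53 ≡ 1 (mod 107), and a non-residue iff it is ≡ −1.
Repeated squaring mod 107: 65^2 = 4225 ≡ 52; 65^4 ≡ 52² = 2704 ≡ 29; 65^8 ≡ 29² = 841 ≡ 92; 65^16 ≡ 92² = 8464 ≡ 11; 65^32 ≡ 11² = 121 ≡ 14.
Since 53 = 32 + 16 + 4 + 1, 65^53 ≡ 14 · 11 · 29 · 65; multiplying out mod 107: 14·11 = 154 ≡ 47, then 47·29 = 1363 ≡ 79, then 79·65 = 5135 ≡ 106. Thus 65^53 ≡ 106 ≡ −1 (mod 107).
By Euler's criterion 65 is a quadratic non-residue mod 107: no t satisfies t² ≡ 65 (mod 107).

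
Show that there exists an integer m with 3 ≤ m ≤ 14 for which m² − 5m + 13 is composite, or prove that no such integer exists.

At m = 13: 13² − 5·13 + 13 = 117 = 3·39, which is composite.

m = 13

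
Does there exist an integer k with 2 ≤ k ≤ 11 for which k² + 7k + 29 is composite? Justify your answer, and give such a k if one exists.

There is no such integer k in that range.

The values for k = 2, 3, …, 11 are 47, 59, 73, 89, 107, 127, 149, 173, 199, 227, and each of these is prime.
So no value in the range makes the expression composite.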